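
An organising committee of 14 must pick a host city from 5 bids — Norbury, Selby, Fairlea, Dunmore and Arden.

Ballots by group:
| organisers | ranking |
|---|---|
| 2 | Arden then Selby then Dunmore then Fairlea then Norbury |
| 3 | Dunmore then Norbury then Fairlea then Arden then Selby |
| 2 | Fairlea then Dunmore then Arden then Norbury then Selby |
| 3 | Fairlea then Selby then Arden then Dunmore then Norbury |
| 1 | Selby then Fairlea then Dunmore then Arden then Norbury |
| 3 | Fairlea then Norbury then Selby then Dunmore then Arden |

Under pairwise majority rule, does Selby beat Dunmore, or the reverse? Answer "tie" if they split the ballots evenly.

Ballots ranking Selby above Dunmore: 2 + 3 + 1 + 3 = 9.
Ballots ranking Dunmore above Selby: 14 − 9 = 5.
Selby wins the head-to-head 9–5.

Selby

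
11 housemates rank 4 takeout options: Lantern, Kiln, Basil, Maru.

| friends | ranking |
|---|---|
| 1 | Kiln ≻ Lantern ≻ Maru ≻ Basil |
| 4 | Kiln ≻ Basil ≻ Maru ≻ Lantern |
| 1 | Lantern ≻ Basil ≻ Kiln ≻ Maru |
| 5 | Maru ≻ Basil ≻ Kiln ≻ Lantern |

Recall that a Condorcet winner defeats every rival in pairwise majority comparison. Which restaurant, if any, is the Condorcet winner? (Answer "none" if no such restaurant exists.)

Check each pair by majority over 11 ballots:
Lantern vs Kiln: Lantern is ranked higher on 1 ballot, Kiln on 10. Kiln wins 10–1.
Lantern vs Basil: Lantern is ranked higher on 1+1 = 2 ballots, Basil on 9. Basil wins 9–2.
Lantern vs Maru: 2 to 9, Maru.
Kiln vs Basil: Kiln is ranked higher on 1+4 = 5 ballots, Basil on 6. Basil wins 6–5.
Kiln vs Maru: Kiln preferred on 1+4+1 = 6 ballots; Kiln wins 6–5.
Basil vs Maru: 4+1 = 5 for Basil, 6 for Maru — Maru by 6–5.
No restaurant is unbeaten: Lantern loses to Kiln; Kiln loses to Basil; Basil loses to Maru; Maru loses to Kiln. In particular Kiln > Maru > Basil > Kiln is a majority cycle — no Condorcet winner exists.

none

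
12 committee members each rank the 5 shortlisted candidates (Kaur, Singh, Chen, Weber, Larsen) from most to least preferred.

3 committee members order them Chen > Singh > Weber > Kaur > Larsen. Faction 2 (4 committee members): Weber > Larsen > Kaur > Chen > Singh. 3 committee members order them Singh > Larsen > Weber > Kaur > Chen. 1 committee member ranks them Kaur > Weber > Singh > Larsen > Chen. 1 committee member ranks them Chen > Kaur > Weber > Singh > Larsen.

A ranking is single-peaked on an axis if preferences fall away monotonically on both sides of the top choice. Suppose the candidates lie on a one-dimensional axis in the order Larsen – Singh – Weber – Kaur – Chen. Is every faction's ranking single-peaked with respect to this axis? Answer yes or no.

no

Axis positions: Larsen=1, Singh=2, Weber=3, Kaur=4, Chen=5.
Faction 1: ranking walks positions 5-2-3-4-1; Singh is ranked above Kaur even though Kaur lies between Singh and the peak Chen on the axis — preferences dip and rise again. Not single-peaked.
Faction 2: ranking walks positions 3-1-4-5-2; Larsen is ranked above Singh even though Singh lies between Larsen and the peak Weber on the axis — preferences dip and rise again. Not single-peaked.
Faction 3 (peak Singh at position 2): ranking walks positions 2-1-3-4-5, expanding outward from the peak — single-peaked.
Faction 4 (peak Kaur at position 4): ranking walks positions 4-3-2-1-5, expanding outward from the peak — single-peaked.
Faction 5 (peak Chen at position 5): ranking walks positions 5-4-3-2-1, expanding outward from the peak — single-peaked.
Faction 1 violates single-peakedness, so the profile is not single-peaked on this axis.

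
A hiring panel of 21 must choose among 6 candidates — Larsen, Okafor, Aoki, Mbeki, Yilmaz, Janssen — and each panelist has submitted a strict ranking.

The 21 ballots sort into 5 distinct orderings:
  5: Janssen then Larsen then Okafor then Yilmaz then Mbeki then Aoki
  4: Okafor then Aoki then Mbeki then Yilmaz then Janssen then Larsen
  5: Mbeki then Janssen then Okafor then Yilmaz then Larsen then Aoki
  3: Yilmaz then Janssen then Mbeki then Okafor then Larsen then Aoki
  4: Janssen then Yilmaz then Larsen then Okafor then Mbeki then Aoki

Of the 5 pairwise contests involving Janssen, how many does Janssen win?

5

Janssen against each rival (21 committee members):
Janssen vs Larsen: Janssen, 21–0.
Janssen vs Okafor: Janssen preferred on 5+5+3+4 = 17 ballots; Janssen wins 17–4.
Janssen vs Aoki: 17 to 4, Janssen.
Janssen vs Mbeki: Janssen wins 12–9.
Janssen–Yilmaz: Janssen 14–7.
Janssen beats Larsen, Okafor, Aoki, Mbeki, Yilmaz — 5 pairwise wins.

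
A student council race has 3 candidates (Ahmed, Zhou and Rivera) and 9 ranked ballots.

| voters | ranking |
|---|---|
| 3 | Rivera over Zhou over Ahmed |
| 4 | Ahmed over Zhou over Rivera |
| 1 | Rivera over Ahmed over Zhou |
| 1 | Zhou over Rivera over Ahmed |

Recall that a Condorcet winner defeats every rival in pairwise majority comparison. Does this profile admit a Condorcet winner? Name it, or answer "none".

Head-to-head results (9 voters):
Ahmed vs Zhou: Ahmed is ranked higher on 4+1 = 5 ballots, Zhou on 4. Ahmed wins 5–4.
Ahmed vs Rivera: 4 to 5, Rivera.
Zhou vs Rivera: 5 to 4, Zhou.
No candidate is unbeaten: Ahmed loses to Rivera; Zhou loses to Ahmed; Rivera loses to Zhou. In particular Ahmed > Zhou > Rivera > Ahmed is a majority cycle — no Condorcet winner exists.

none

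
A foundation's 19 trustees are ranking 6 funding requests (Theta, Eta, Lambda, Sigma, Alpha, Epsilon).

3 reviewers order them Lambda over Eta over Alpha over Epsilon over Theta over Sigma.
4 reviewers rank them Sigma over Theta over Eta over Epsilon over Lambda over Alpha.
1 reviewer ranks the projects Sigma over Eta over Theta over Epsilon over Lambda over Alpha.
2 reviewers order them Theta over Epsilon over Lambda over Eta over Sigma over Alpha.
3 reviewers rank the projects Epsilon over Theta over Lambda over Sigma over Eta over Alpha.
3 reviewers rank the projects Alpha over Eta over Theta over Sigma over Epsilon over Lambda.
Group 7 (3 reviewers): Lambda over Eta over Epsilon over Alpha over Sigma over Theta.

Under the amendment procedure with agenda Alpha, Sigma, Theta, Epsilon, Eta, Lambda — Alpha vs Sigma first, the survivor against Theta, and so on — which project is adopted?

Round 1: Alpha vs Sigma — 9–10, Sigma advances.
Round 2: Sigma vs Theta — 8–11, Theta advances.
Round 3: Theta vs Epsilon — 10–9, Theta advances.
Round 4: Theta vs Eta — 9–10, Eta advances.
Round 5: Eta vs Lambda — 8–11, Lambda advances.
Lambda survives the agenda.

Lambda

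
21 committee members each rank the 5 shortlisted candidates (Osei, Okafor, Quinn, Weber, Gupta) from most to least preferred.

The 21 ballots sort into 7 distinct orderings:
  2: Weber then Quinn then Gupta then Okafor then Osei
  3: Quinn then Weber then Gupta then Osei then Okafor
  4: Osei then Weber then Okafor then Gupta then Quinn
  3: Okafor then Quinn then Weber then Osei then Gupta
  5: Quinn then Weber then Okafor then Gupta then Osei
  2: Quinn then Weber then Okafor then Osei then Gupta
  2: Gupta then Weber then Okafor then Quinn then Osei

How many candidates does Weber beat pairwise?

Weber against each rival (21 committee members):
Weber vs Osei: Weber is ranked higher on 2+3+3+5+2+2 = 17 ballots, Osei on 4. Weber wins 17–4.
Weber vs Okafor: Weber is ranked higher on 2+3+4+5+2+2 = 18 ballots, Okafor on 3. Weber wins 18–3.
Weber vs Quinn: Weber is ranked higher on 2+4+2 = 8 ballots, Quinn on 13. Quinn wins 13–8.
Weber vs Gupta: 2+3+4+3+5+2 = 19 for Weber, 2 for Gupta — Weber by 19–2.
Weber beats Osei, Okafor, Gupta; loses to Quinn — 3 pairwise wins.

3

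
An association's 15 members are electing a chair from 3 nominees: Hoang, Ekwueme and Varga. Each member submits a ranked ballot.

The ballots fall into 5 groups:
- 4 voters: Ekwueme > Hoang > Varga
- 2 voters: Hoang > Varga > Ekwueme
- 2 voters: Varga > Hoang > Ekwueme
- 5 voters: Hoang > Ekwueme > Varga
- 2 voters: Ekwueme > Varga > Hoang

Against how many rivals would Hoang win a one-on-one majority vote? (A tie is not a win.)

Hoang against each rival (15 voters):
Hoang vs Ekwueme: 2+2+5 = 9 for Hoang, 6 for Ekwueme — Hoang by 9–6.
Hoang vs Varga: Hoang, 11–4.
Hoang beats Ekwueme, Varga — 2 pairwise wins.

2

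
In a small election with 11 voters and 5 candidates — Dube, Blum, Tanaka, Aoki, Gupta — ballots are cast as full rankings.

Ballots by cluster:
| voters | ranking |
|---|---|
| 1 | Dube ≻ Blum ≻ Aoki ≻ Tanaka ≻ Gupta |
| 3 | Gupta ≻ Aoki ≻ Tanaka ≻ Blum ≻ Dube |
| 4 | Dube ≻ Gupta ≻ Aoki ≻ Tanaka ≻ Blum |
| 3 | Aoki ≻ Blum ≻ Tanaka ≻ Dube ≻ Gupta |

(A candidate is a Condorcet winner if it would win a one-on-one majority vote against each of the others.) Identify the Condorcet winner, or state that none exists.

Check each pair by majority over 11 ballots:
Dube vs Blum: Blum wins 6–5.
Dube–Tanaka: Tanaka 6–5.
Dube vs Aoki: Aoki, 6–5.
Dube vs Gupta: Dube, 8–3.
Blum vs Tanaka: Tanaka wins 7–4.
Blum–Aoki: Aoki 10–1.
Blum vs Gupta: Gupta, 7–4.
Tanaka vs Aoki: Aoki, 11–0.
Tanaka vs Gupta: Gupta wins 7–4.
Aoki vs Gupta: Gupta, 7–4.
Each candidate drops at least one matchup (Dube loses to Blum; Blum loses to Tanaka; Tanaka loses to Aoki; Aoki loses to Gupta; Gupta loses to Dube); the cycle Dube beats Gupta beats Blum beats Dube rules out a Condorcet winner.

none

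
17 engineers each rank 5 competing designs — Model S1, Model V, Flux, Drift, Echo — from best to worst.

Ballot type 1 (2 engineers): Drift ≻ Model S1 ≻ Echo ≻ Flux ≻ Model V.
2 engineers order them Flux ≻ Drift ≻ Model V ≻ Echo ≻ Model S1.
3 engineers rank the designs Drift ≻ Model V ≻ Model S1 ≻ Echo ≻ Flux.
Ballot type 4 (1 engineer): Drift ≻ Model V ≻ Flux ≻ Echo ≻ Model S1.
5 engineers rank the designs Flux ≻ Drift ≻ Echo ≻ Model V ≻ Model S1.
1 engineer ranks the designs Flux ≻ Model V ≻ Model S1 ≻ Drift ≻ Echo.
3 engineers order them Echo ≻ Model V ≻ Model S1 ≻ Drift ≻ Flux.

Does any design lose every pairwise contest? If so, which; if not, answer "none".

Model S1

Pairwise majorities:
Model S1 vs Model V: 2 for Model S1, 15 for Model V — Model V by 15–2.
Model S1 vs Flux: 8 to 9, Flux.
Model S1 vs Drift: 1+3 = 4 for Model S1, 13 for Drift — Drift by 13–4.
Model S1 vs Echo: Echo, 11–6.
Model V vs Flux: Flux wins 10–7.
Model V vs Drift: Drift wins 13–4.
Model V vs Echo: Echo, 10–7.
Flux vs Drift: 2+5+1 = 8 for Flux, 9 for Drift — Drift by 9–8.
Flux vs Echo: 2+1+5+1 = 9 for Flux, 8 for Echo — Flux by 9–8.
Drift–Echo: Drift 14–3.
Model S1 is beaten in every head-to-head and is the Condorcet loser.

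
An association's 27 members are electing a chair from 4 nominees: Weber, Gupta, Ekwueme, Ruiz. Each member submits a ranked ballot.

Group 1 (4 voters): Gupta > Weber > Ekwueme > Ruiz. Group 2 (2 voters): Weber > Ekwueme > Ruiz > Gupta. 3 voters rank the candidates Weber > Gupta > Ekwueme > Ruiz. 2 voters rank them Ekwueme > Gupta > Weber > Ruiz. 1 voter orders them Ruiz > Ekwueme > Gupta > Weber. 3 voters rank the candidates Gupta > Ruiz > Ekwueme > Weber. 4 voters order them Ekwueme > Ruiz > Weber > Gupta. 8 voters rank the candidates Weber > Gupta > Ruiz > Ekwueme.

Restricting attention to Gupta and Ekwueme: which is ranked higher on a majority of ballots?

Gupta

Ballots ranking Gupta above Ekwueme: 4 + 3 + 3 + 8 = 18.
Ballots ranking Ekwueme above Gupta: 27 − 18 = 9.
Gupta wins the head-to-head 18–9.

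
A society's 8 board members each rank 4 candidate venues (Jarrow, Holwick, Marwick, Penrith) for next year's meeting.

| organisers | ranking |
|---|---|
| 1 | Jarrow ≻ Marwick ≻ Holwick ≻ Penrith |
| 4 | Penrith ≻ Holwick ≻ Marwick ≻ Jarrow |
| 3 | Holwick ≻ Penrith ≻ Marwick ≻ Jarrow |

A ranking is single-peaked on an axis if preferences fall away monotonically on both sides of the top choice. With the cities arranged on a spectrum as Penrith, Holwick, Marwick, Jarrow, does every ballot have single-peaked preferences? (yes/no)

yes

Axis positions: Penrith=1, Holwick=2, Marwick=3, Jarrow=4.
Group 1 (peak Jarrow at position 4): ranking walks positions 4-3-2-1, expanding outward from the peak — single-peaked.
Group 2 (peak Penrith at position 1): ranking walks positions 1-2-3-4, expanding outward from the peak — single-peaked.
Group 3 (peak Holwick at position 2): ranking walks positions 2-1-3-4, expanding outward from the peak — single-peaked.
Every ranking is single-peaked on this axis.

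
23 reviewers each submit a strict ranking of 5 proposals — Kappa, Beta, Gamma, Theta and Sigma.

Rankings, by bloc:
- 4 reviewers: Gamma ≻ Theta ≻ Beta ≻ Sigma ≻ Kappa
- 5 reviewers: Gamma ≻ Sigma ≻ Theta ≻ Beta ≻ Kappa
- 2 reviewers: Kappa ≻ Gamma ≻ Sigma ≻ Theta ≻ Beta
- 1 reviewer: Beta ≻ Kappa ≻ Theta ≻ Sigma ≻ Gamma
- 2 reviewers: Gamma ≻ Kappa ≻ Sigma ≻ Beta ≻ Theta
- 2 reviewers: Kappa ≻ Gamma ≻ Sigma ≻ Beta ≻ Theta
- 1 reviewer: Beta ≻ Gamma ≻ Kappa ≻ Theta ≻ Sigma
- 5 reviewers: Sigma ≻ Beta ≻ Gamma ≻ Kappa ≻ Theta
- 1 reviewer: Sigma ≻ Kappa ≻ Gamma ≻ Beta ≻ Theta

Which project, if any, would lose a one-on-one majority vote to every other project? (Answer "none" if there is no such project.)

Head-to-head results (23 reviewers):
Kappa vs Beta: Beta wins 16–7.
Kappa vs Gamma: Kappa is ranked higher on 2+1+2+1 = 6 ballots, Gamma on 17. Gamma wins 17–6.
Kappa vs Theta: Kappa is ranked higher on 14 ballots, Theta on 9. Kappa wins 14–9.
Kappa vs Sigma: Kappa is ranked higher on 2+1+2+2+1 = 8 ballots, Sigma on 15. Sigma wins 15–8.
Beta vs Gamma: Gamma, 16–7.
Beta vs Theta: Beta is ranked higher on 1+2+2+1+5+1 = 12 ballots, Theta on 11. Beta wins 12–11.
Beta–Sigma: Sigma 17–6.
Gamma vs Theta: Gamma, 22–1.
Gamma vs Sigma: Gamma, 16–7.
Theta vs Sigma: 4+1+1 = 6 for Theta, 17 for Sigma — Sigma by 17–6.
Theta loses to every other project — it is the Condorcet loser.

Theta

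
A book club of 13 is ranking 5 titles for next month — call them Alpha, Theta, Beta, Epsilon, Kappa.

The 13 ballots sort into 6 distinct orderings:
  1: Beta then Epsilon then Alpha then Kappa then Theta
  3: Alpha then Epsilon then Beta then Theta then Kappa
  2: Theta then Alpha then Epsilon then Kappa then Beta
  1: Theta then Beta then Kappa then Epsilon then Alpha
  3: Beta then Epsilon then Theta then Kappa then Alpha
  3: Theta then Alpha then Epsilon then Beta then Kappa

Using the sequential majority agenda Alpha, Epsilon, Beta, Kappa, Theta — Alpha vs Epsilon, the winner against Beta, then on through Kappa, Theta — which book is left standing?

Round 1: Alpha vs Epsilon — 8–5, Alpha advances.
Round 2: Alpha vs Beta — 8–5, Alpha advances.
Round 3: Alpha vs Kappa — 9–4, Alpha advances.
Round 4: Alpha vs Theta — 4–9, Theta advances.
The agenda winner is Theta.

Theta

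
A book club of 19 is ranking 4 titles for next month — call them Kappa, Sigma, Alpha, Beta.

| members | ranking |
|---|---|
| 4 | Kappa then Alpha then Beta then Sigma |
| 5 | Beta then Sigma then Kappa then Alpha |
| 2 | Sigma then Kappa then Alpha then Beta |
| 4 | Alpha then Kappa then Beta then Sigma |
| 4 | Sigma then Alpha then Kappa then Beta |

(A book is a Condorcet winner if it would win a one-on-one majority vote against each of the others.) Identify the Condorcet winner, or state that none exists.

Check each pair by majority over 19 ballots:
Kappa vs Sigma: 4+4 = 8 for Kappa, 11 for Sigma — Sigma by 11–8.
Kappa vs Alpha: Kappa is ranked higher on 4+5+2 = 11 ballots, Alpha on 8. Kappa wins 11–8.
Kappa vs Beta: Kappa, 14–5.
Sigma vs Alpha: 5+2+4 = 11 for Sigma, 8 for Alpha — Sigma by 11–8.
Sigma vs Beta: Sigma preferred on 2+4 = 6 ballots; Beta wins 13–6.
Alpha–Beta: Alpha 14–5.
No book is unbeaten: Kappa loses to Sigma; Sigma loses to Beta; Alpha loses to Kappa; Beta loses to Kappa. In particular Kappa beats Beta beats Sigma beats Kappa is a majority cycle — no Condorcet winner exists.

none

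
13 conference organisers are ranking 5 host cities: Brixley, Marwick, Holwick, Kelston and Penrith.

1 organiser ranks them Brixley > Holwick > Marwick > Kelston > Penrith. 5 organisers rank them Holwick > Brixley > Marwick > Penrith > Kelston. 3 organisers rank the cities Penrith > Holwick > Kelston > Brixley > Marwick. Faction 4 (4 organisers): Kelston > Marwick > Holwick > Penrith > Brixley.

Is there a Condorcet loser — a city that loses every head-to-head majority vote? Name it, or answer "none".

none

Pairwise majorities:
Brixley vs Marwick: Brixley wins 9–4.
Brixley–Holwick: Holwick 12–1.
Brixley vs Kelston: 1+5 = 6 for Brixley, 7 for Kelston — Kelston by 7–6.
Brixley vs Penrith: 1+5 = 6 for Brixley, 7 for Penrith — Penrith by 7–6.
Marwick–Holwick: Holwick 9–4.
Marwick–Kelston: Kelston 7–6.
Marwick–Penrith: Marwick 10–3.
Holwick vs Kelston: Holwick wins 9–4.
Holwick–Penrith: Holwick 10–3.
Kelston vs Penrith: Kelston preferred on 1+4 = 5 ballots; Penrith wins 8–5.
Each city has at least one pairwise win (Brixley beats Marwick; Marwick beats Penrith; Holwick beats Brixley; Kelston beats Brixley; Penrith beats Brixley) — no Condorcet loser.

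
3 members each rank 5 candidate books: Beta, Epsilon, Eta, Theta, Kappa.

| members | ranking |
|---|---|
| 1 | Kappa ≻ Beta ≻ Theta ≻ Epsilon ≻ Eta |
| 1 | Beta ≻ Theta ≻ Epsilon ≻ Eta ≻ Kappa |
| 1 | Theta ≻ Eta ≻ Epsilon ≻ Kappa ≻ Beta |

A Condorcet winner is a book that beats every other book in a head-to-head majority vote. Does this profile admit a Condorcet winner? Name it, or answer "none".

Head-to-head results (3 members):
Beta vs Epsilon: Beta is ranked higher on 1+1 = 2 ballots, Epsilon on 1. Beta wins 2–1.
Beta vs Eta: 1+1 = 2 for Beta, 1 for Eta — Beta by 2–1.
Beta vs Theta: 1+1 = 2 for Beta, 1 for Theta — Beta by 2–1.
Beta vs Kappa: 1 to 2, Kappa.
Epsilon vs Eta: 2 to 1, Epsilon.
Epsilon vs Theta: 0 for Epsilon, 3 for Theta — Theta by 3–0.
Epsilon vs Kappa: Epsilon preferred on 1+1 = 2 ballots; Epsilon wins 2–1.
Eta vs Theta: 0 to 3, Theta.
Eta vs Kappa: Eta is ranked higher on 1+1 = 2 ballots, Kappa on 1. Eta wins 2–1.
Theta vs Kappa: Theta is ranked higher on 1+1 = 2 ballots, Kappa on 1. Theta wins 2–1.
Every book loses at least once (Beta loses to Kappa; Epsilon loses to Beta; Eta loses to Beta; Theta loses to Beta; Kappa loses to Epsilon). The majority relation contains the cycle Beta beats Epsilon beats Kappa beats Beta, so there is no Condorcet winner.

none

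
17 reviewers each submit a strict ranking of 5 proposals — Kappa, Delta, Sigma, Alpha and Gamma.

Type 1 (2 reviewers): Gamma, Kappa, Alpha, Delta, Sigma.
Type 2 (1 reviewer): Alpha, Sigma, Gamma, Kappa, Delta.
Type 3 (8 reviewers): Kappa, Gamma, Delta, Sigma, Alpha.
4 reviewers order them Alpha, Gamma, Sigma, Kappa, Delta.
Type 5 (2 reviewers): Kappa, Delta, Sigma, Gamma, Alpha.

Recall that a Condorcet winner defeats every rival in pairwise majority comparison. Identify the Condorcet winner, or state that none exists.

Kappa

Pairwise majorities:
Kappa vs Delta: Kappa is ranked higher on 2+1+8+4+2 = 17 ballots, Delta on 0. Kappa wins 17–0.
Kappa vs Sigma: Kappa preferred on 2+8+2 = 12 ballots; Kappa wins 12–5.
Kappa vs Alpha: 2+8+2 = 12 for Kappa, 5 for Alpha — Kappa by 12–5.
Kappa vs Gamma: 10 to 7, Kappa.
Delta vs Sigma: Delta preferred on 2+8+2 = 12 ballots; Delta wins 12–5.
Delta vs Alpha: 8+2 = 10 for Delta, 7 for Alpha — Delta by 10–7.
Delta vs Gamma: Delta preferred on 2 ballots; Gamma wins 15–2.
Sigma vs Alpha: 10 to 7, Sigma.
Sigma vs Gamma: 1+2 = 3 for Sigma, 14 for Gamma — Gamma by 14–3.
Alpha vs Gamma: Alpha is ranked higher on 1+4 = 5 ballots, Gamma on 12. Gamma wins 12–5.
Only Kappa has no losses; Kappa is the Condorcet winner.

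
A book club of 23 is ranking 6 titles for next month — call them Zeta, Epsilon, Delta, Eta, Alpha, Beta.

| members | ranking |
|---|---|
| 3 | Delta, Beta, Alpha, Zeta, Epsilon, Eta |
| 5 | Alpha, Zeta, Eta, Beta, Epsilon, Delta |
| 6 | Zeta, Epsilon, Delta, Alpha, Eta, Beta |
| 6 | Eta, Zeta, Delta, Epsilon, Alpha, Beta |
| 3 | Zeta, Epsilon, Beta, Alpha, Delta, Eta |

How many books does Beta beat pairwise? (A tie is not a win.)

Beta against each rival (23 members):
Beta–Zeta: Zeta 20–3.
Beta vs Epsilon: 3+5 = 8 for Beta, 15 for Epsilon — Epsilon by 15–8.
Beta vs Delta: Beta preferred on 5+3 = 8 ballots; Delta wins 15–8.
Beta–Eta: Eta 17–6.
Beta–Alpha: Alpha 17–6.
Beta beats no one; loses to Zeta, Epsilon, Delta, Eta, Alpha — 0 pairwise wins.

0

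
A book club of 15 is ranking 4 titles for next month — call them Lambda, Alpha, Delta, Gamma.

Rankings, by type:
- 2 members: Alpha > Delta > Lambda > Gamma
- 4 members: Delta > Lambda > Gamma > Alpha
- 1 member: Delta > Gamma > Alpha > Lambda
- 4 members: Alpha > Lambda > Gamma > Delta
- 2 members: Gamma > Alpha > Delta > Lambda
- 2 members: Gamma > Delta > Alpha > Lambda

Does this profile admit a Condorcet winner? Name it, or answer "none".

none

Check each pair by majority over 15 ballots:
Lambda vs Alpha: Alpha, 11–4.
Lambda vs Delta: Delta, 11–4.
Lambda vs Gamma: Lambda wins 10–5.
Alpha vs Delta: Alpha wins 8–7.
Alpha vs Gamma: Gamma wins 9–6.
Delta vs Gamma: Gamma, 8–7.
Every book loses at least once (Lambda loses to Alpha; Alpha loses to Gamma; Delta loses to Alpha; Gamma loses to Lambda). The majority relation contains the cycle Lambda → Gamma → Alpha → Lambda, so there is no Condorcet winner.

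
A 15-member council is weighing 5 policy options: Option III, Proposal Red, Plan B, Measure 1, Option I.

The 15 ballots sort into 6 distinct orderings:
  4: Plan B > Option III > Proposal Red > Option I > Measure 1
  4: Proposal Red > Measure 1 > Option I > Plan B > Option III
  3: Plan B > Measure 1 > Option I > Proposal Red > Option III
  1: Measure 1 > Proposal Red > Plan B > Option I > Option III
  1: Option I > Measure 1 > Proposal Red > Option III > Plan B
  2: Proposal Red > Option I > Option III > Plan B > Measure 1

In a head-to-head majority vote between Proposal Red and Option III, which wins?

Proposal Red

Ballots ranking Proposal Red above Option III: 4 + 3 + 1 + 1 + 2 = 11.
Ballots ranking Option III above Proposal Red: 15 − 11 = 4.
Proposal Red wins the head-to-head 11–4.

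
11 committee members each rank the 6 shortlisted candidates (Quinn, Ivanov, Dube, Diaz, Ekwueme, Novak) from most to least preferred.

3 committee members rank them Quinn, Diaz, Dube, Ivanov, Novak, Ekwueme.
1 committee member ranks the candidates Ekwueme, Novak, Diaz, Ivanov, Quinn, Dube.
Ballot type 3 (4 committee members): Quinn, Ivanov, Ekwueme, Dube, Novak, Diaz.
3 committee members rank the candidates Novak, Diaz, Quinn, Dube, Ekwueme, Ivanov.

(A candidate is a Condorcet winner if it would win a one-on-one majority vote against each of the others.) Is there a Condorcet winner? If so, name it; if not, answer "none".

Quinn

Pairwise majorities:
Quinn vs Ivanov: Quinn is ranked higher on 3+4+3 = 10 ballots, Ivanov on 1. Quinn wins 10–1.
Quinn vs Dube: Quinn preferred on 3+1+4+3 = 11 ballots; Quinn wins 11–0.
Quinn vs Diaz: Quinn wins 7–4.
Quinn vs Ekwueme: Quinn wins 10–1.
Quinn vs Novak: Quinn wins 7–4.
Ivanov vs Dube: Ivanov is ranked higher on 1+4 = 5 ballots, Dube on 6. Dube wins 6–5.
Ivanov vs Diaz: 4 to 7, Diaz.
Ivanov vs Ekwueme: Ivanov, 7–4.
Ivanov vs Novak: 3+4 = 7 for Ivanov, 4 for Novak — Ivanov by 7–4.
Dube vs Diaz: Diaz, 7–4.
Dube vs Ekwueme: Dube, 6–5.
Dube vs Novak: Dube, 7–4.
Diaz vs Ekwueme: Diaz is ranked higher on 3+3 = 6 ballots, Ekwueme on 5. Diaz wins 6–5.
Diaz vs Novak: Diaz preferred on 3 ballots; Novak wins 8–3.
Ekwueme vs Novak: Novak, 6–5.
Quinn wins every pairwise contest, so Quinn is the Condorcet winner.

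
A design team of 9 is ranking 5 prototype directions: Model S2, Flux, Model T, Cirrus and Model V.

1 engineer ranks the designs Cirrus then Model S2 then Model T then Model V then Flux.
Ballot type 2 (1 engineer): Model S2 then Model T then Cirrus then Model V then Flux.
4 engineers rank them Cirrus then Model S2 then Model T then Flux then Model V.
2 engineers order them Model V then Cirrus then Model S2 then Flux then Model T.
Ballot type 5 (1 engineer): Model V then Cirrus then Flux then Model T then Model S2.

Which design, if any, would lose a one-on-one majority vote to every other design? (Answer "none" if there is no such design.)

Flux

Pairwise majorities:
Model S2 vs Flux: Model S2, 8–1.
Model S2 vs Model T: Model S2 wins 8–1.
Model S2 vs Cirrus: Cirrus, 8–1.
Model S2 vs Model V: Model S2 preferred on 1+1+4 = 6 ballots; Model S2 wins 6–3.
Flux–Model T: Model T 6–3.
Flux vs Cirrus: 0 for Flux, 9 for Cirrus — Cirrus by 9–0.
Flux vs Model V: 4 to 5, Model V.
Model T vs Cirrus: Cirrus wins 8–1.
Model T–Model V: Model T 6–3.
Cirrus vs Model V: Cirrus is ranked higher on 1+1+4 = 6 ballots, Model V on 3. Cirrus wins 6–3.
Flux is beaten in every head-to-head and is the Condorcet loser.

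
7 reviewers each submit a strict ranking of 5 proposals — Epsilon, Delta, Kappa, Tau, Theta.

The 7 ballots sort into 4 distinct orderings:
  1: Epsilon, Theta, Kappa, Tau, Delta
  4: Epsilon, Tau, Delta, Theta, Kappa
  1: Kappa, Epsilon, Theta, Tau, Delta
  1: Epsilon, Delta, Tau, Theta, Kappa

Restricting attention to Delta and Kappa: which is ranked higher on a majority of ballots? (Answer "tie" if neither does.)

Delta

Ballots ranking Delta above Kappa: 4 + 1 = 5.
Ballots ranking Kappa above Delta: 7 − 5 = 2.
Delta wins the head-to-head 5–2.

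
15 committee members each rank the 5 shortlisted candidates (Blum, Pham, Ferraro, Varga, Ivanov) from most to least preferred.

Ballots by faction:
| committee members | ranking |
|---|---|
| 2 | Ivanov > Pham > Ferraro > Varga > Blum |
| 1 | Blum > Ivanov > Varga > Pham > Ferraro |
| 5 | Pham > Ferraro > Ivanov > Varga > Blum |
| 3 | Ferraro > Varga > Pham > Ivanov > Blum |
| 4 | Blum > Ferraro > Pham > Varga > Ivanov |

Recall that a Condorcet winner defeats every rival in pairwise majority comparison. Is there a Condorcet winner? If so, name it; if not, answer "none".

Pairwise majorities:
Blum vs Pham: Pham wins 10–5.
Blum–Ferraro: Ferraro 10–5.
Blum vs Varga: Blum preferred on 1+4 = 5 ballots; Varga wins 10–5.
Blum vs Ivanov: 1+4 = 5 for Blum, 10 for Ivanov — Ivanov by 10–5.
Pham–Ferraro: Pham 8–7.
Pham vs Varga: Pham preferred on 2+5+4 = 11 ballots; Pham wins 11–4.
Pham vs Ivanov: 5+3+4 = 12 for Pham, 3 for Ivanov — Pham by 12–3.
Ferraro vs Varga: 14 to 1, Ferraro.
Ferraro vs Ivanov: 5+3+4 = 12 for Ferraro, 3 for Ivanov — Ferraro by 12–3.
Varga vs Ivanov: Ivanov wins 8–7.
Pham wins every pairwise contest, so Pham is the Condorcet winner.

Pham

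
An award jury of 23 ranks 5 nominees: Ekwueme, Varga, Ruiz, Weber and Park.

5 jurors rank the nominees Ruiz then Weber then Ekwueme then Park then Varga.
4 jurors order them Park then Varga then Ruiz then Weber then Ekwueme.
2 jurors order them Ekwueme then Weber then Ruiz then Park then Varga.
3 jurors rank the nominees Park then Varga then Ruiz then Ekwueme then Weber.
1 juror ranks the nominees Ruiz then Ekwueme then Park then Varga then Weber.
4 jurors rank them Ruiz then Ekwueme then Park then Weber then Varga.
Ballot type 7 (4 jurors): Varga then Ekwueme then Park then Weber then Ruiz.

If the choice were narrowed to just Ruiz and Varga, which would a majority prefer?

Ballots ranking Ruiz above Varga: 5 + 2 + 1 + 4 = 12.
Ballots ranking Varga above Ruiz: 23 − 12 = 11.
Ruiz wins the head-to-head 12–11.

Ruiz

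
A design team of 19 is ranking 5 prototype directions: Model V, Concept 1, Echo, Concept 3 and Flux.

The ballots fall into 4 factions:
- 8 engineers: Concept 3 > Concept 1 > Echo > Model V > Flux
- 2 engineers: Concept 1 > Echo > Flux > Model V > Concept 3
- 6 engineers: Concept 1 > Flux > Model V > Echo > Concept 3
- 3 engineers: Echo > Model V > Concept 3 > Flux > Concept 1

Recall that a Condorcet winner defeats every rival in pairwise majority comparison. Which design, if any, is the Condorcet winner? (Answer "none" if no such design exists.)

Head-to-head results (19 engineers):
Model V vs Concept 1: 3 to 16, Concept 1.
Model V vs Echo: 6 to 13, Echo.
Model V vs Concept 3: Model V wins 11–8.
Model V vs Flux: Model V, 11–8.
Concept 1 vs Echo: Concept 1 preferred on 8+2+6 = 16 ballots; Concept 1 wins 16–3.
Concept 1–Concept 3: Concept 3 11–8.
Concept 1 vs Flux: Concept 1 wins 16–3.
Echo vs Concept 3: Echo, 11–8.
Echo vs Flux: 8+2+3 = 13 for Echo, 6 for Flux — Echo by 13–6.
Concept 3 vs Flux: Concept 3, 11–8.
No design is unbeaten: Model V loses to Concept 1; Concept 1 loses to Concept 3; Echo loses to Concept 1; Concept 3 loses to Model V; Flux loses to Model V. In particular Model V beats Concept 3 beats Concept 1 beats Model V is a majority cycle — no Condorcet winner exists.

none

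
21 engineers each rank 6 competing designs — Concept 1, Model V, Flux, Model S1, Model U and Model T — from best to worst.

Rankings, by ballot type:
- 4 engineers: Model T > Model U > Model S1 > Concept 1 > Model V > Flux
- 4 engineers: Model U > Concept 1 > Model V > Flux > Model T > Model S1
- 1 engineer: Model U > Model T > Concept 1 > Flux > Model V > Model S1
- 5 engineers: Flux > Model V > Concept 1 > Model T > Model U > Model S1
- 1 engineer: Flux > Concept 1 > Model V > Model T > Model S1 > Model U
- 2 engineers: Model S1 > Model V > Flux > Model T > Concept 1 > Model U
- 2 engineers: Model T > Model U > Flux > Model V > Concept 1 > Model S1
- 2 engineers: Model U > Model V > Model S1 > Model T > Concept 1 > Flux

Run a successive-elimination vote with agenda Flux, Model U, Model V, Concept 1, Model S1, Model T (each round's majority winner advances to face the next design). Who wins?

Model T

Round 1: Flux vs Model U — 8–13, Model U advances.
Round 2: Model U vs Model V — 13–8, Model U advances.
Round 3: Model U vs Concept 1 — 13–8, Model U advances.
Round 4: Model U vs Model S1 — 18–3, Model U advances.
Round 5: Model U vs Model T — 7–14, Model T advances.
The agenda winner is Model T.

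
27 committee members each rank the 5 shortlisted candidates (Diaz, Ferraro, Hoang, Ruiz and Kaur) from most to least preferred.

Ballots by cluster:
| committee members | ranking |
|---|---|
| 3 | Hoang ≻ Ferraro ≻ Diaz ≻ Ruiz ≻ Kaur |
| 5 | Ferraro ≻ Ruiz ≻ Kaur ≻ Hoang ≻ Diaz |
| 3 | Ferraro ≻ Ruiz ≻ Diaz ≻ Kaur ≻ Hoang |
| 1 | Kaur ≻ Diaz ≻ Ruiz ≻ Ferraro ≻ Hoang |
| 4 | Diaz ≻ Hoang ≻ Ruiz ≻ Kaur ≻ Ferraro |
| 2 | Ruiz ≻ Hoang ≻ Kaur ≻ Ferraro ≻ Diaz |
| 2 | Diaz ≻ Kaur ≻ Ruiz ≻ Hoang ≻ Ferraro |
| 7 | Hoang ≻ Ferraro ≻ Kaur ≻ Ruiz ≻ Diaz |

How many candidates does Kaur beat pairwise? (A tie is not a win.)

1

Kaur against each rival (27 committee members):
Kaur vs Diaz: 15 to 12, Kaur.
Kaur vs Ferraro: 9 to 18, Ferraro.
Kaur vs Hoang: Kaur is ranked higher on 5+3+1+2 = 11 ballots, Hoang on 16. Hoang wins 16–11.
Kaur vs Ruiz: Kaur is ranked higher on 1+2+7 = 10 ballots, Ruiz on 17. Ruiz wins 17–10.
Kaur beats Diaz; loses to Ferraro, Hoang, Ruiz — 1 pairwise win.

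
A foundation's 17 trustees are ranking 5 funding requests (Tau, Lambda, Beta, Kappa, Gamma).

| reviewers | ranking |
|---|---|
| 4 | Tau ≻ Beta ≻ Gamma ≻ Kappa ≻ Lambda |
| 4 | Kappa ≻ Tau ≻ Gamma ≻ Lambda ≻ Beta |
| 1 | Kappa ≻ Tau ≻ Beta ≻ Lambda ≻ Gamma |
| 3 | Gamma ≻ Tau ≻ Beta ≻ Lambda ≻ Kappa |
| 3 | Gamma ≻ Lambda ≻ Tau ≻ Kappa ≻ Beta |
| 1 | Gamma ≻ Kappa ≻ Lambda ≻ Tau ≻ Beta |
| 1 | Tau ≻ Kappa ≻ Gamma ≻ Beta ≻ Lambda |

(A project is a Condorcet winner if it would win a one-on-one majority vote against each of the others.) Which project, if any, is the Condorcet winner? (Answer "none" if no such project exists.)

Tau

Check each pair by majority over 17 ballots:
Tau vs Lambda: 4+4+1+3+1 = 13 for Tau, 4 for Lambda — Tau by 13–4.
Tau vs Beta: Tau preferred on 17 ballots; Tau wins 17–0.
Tau vs Kappa: Tau preferred on 4+3+3+1 = 11 ballots; Tau wins 11–6.
Tau vs Gamma: 4+4+1+1 = 10 for Tau, 7 for Gamma — Tau by 10–7.
Lambda–Beta: Beta 9–8.
Lambda–Kappa: Kappa 11–6.
Lambda vs Gamma: Lambda preferred on 1 ballot; Gamma wins 16–1.
Beta vs Kappa: Beta is ranked higher on 4+3 = 7 ballots, Kappa on 10. Kappa wins 10–7.
Beta vs Gamma: 4+1 = 5 for Beta, 12 for Gamma — Gamma by 12–5.
Kappa vs Gamma: Kappa is ranked higher on 4+1+1 = 6 ballots, Gamma on 11. Gamma wins 11–6.
Tau beats each of Lambda, Beta, Kappa, Gamma — Tau is the Condorcet winner.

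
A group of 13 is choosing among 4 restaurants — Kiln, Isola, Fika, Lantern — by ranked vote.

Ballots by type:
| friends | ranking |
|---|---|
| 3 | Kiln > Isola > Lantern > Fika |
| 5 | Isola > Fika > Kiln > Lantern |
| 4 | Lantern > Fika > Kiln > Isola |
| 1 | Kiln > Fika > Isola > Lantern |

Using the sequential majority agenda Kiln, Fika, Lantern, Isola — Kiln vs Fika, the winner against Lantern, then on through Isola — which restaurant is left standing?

Round 1: Kiln vs Fika — 4–9, Fika advances.
Round 2: Fika vs Lantern — 6–7, Lantern advances.
Round 3: Lantern vs Isola — 4–9, Isola advances.
The agenda winner is Isola.

Isola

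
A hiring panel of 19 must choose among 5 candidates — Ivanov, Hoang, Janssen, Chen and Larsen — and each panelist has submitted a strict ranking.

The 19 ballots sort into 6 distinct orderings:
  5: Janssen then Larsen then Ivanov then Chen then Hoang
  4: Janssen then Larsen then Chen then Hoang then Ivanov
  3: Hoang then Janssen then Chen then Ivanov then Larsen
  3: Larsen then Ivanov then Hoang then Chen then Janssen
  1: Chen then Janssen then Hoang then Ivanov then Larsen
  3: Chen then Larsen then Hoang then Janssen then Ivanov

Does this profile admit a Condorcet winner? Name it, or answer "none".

Janssen

Pairwise majorities:
Ivanov vs Hoang: 5+3 = 8 for Ivanov, 11 for Hoang — Hoang by 11–8.
Ivanov vs Janssen: Janssen wins 16–3.
Ivanov vs Chen: 5+3 = 8 for Ivanov, 11 for Chen — Chen by 11–8.
Ivanov vs Larsen: 3+1 = 4 for Ivanov, 15 for Larsen — Larsen by 15–4.
Hoang vs Janssen: Janssen, 10–9.
Hoang vs Chen: Chen wins 13–6.
Hoang vs Larsen: Hoang is ranked higher on 3+1 = 4 ballots, Larsen on 15. Larsen wins 15–4.
Janssen vs Chen: 12 to 7, Janssen.
Janssen vs Larsen: Janssen wins 13–6.
Chen vs Larsen: Chen is ranked higher on 3+1+3 = 7 ballots, Larsen on 12. Larsen wins 12–7.
Janssen defeats every rival head-to-head and is the Condorcet winner.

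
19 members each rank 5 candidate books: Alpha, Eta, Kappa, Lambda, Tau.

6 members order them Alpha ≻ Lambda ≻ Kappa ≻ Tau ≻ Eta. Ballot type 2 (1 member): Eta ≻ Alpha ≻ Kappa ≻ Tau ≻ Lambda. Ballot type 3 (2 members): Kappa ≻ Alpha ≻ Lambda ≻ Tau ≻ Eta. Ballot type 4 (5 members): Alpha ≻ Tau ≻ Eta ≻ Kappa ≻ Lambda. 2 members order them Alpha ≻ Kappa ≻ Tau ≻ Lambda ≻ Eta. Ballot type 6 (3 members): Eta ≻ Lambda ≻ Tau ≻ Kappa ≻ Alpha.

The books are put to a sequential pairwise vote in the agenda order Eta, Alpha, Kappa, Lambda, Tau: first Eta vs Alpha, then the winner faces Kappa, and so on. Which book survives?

Alpha

Round 1: Eta vs Alpha — 4–15, Alpha advances.
Round 2: Alpha vs Kappa — 14–5, Alpha advances.
Round 3: Alpha vs Lambda — 16–3, Alpha advances.
Round 4: Alpha vs Tau — 16–3, Alpha advances.
The agenda winner is Alpha.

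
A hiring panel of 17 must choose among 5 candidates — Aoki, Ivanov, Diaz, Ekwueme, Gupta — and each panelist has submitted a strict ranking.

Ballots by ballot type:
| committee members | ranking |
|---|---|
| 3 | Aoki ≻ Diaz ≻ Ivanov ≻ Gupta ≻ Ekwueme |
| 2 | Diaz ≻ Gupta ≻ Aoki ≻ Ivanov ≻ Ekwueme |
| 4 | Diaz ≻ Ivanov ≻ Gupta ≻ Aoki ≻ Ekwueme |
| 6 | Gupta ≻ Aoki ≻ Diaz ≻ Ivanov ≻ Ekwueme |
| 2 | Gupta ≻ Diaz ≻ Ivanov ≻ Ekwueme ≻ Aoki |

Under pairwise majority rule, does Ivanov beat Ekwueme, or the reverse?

Ballots ranking Ivanov above Ekwueme: 3 + 2 + 4 + 6 + 2 = 17.
Ballots ranking Ekwueme above Ivanov: 17 − 17 = 0.
Ivanov wins the head-to-head 17–0.

Ivanov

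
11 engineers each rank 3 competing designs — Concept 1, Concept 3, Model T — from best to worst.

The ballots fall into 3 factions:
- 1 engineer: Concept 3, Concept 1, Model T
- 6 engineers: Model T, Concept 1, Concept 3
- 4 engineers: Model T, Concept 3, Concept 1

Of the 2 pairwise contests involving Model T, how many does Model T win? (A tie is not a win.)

Model T against each rival (11 engineers):
Model T vs Concept 1: Model T is ranked higher on 6+4 = 10 ballots, Concept 1 on 1. Model T wins 10–1.
Model T vs Concept 3: Model T is ranked higher on 6+4 = 10 ballots, Concept 3 on 1. Model T wins 10–1.
Model T beats Concept 1, Concept 3 — 2 pairwise wins.

2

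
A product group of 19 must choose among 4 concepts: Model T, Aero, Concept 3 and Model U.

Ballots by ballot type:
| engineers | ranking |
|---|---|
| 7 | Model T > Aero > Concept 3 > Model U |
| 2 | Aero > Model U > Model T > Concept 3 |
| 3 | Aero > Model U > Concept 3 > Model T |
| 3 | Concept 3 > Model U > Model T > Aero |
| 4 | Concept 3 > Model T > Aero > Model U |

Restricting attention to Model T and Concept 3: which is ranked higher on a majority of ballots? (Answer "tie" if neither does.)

Ballots ranking Model T above Concept 3: 7 + 2 = 9.
Ballots ranking Concept 3 above Model T: 19 − 9 = 10.
Concept 3 wins the head-to-head 10–9.

Concept 3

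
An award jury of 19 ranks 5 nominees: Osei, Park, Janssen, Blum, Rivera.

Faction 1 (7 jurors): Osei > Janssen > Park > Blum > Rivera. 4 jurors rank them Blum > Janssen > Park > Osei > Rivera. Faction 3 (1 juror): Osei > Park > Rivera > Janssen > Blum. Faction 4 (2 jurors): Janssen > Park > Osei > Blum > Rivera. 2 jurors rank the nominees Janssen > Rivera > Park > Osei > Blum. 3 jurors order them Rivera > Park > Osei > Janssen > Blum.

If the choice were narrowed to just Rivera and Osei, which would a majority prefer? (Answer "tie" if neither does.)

Osei

Ballots ranking Rivera above Osei: 2 + 3 = 5.
Ballots ranking Osei above Rivera: 19 − 5 = 14.
Osei wins the head-to-head 14–5.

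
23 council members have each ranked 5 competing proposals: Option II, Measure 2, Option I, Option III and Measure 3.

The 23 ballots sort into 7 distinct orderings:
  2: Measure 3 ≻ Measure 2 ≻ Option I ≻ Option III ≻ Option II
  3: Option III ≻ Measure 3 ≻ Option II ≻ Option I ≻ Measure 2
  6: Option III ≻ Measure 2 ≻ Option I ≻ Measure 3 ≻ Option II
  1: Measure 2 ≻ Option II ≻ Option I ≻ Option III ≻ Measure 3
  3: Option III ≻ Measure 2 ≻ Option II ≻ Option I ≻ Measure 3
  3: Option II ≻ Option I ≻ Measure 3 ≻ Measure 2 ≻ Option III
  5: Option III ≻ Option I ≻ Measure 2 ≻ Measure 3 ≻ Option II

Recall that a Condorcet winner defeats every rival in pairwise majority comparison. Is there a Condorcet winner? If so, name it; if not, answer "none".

Option III

Pairwise majorities:
Option II vs Measure 2: Measure 2 wins 17–6.
Option II vs Option I: Option II is ranked higher on 3+1+3+3 = 10 ballots, Option I on 13. Option I wins 13–10.
Option II vs Option III: Option II is ranked higher on 1+3 = 4 ballots, Option III on 19. Option III wins 19–4.
Option II vs Measure 3: Option II preferred on 1+3+3 = 7 ballots; Measure 3 wins 16–7.
Measure 2 vs Option I: Measure 2 is ranked higher on 2+6+1+3 = 12 ballots, Option I on 11. Measure 2 wins 12–11.
Measure 2 vs Option III: Option III, 17–6.
Measure 2–Measure 3: Measure 2 15–8.
Option I vs Option III: Option I is ranked higher on 2+1+3 = 6 ballots, Option III on 17. Option III wins 17–6.
Option I vs Measure 3: Option I wins 18–5.
Option III–Measure 3: Option III 18–5.
Option III defeats every rival head-to-head and is the Condorcet winner.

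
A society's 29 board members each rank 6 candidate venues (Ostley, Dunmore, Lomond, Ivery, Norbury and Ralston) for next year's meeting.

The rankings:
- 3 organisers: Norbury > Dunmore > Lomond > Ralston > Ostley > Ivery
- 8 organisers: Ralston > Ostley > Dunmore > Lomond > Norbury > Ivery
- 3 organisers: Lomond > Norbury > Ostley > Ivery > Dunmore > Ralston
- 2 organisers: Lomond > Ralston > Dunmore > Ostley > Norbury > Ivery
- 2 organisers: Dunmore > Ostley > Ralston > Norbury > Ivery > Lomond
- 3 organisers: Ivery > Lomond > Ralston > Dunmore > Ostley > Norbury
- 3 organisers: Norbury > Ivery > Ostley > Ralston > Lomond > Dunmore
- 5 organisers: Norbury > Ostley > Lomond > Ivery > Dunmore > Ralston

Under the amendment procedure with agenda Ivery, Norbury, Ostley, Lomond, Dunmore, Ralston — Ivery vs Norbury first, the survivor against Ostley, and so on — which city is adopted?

Ralston

Round 1: Ivery vs Norbury — 3–26, Norbury advances.
Round 2: Norbury vs Ostley — 14–15, Ostley advances.
Round 3: Ostley vs Lomond — 18–11, Ostley advances.
Round 4: Ostley vs Dunmore — 19–10, Ostley advances.
Round 5: Ostley vs Ralston — 13–16, Ralston advances.
Ralston survives the agenda.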